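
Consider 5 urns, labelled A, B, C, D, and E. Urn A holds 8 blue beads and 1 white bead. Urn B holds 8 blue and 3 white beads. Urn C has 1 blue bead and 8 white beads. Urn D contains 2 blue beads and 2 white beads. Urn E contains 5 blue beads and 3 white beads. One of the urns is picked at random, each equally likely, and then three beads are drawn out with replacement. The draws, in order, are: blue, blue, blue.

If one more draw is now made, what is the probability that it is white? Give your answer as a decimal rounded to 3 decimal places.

0.232

Compute the likelihood of the observed sequence for each case: P(data | urn A) = (8/9)(8/9)(8/9) = 0.70233; P(data | urn B) = (8/11)(8/11)(8/11) = 0.38467; P(data | urn C) = (1/9)(1/9)(1/9) = 0.0013717; P(data | urn D) = (2/4)(2/4)(2/4) = 0.125; P(data | urn E) = (5/8)(5/8)(5/8) = 0.24414.
Multiplying each by its prior: 1/5 · 0.70233 = 0.14047, 1/5 · 0.38467 = 0.076935, 1/5 · 0.0013717 = 0.00027435, 1/5 · 0.125 = 0.025, 1/5 · 0.24414 = 0.048828; these sum to 0.2915.
Dividing through by the total gives posterior P(urn A | data) = 0.48187, P(urn B | data) = 0.26392, P(urn C | data) = 0.00094115, P(urn D | data) = 0.085762, P(urn E | data) = 0.1675.
So P(white next | data) = Σ P(white next | H) P(H | data) = (1/9)(0.48187) + (3/11)(0.26392) + (8/9)(0.00094115) + (1/2)(0.085762) + (3/8)(0.1675) = 0.23205.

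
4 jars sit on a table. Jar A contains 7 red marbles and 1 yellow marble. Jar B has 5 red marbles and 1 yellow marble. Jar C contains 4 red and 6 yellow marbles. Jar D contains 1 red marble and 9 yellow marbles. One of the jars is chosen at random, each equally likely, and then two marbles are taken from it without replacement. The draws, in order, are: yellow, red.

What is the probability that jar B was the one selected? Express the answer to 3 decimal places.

0.253

The likelihood of the observed sequence under each hypothesis: P(data | jar A) = (1/8)(7/7) = 1/8; P(data | jar B) = (1/6)(5/5) = 1/6; P(data | jar C) = (6/10)(4/9) = 4/15; P(data | jar D) = (9/10)(1/9) = 1/10.
The prior-weighted likelihoods are 1/4 · 1/8 = 1/32, 1/4 · 1/6 = 1/24, 1/4 · 4/15 = 1/15, 1/4 · 1/10 = 1/40; these sum to 79/480.
Hence P(jar B | data) = (1/24) / (79/480) = 20/79.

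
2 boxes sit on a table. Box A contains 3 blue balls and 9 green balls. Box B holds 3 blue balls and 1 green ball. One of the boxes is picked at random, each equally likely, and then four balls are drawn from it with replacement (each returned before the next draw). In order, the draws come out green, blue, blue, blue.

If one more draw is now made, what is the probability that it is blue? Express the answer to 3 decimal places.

For each hypothesis, P(data | H) works out to: P(data | box A) = (9/12)(3/12)(3/12)(3/12) = 3/256; P(data | box B) = (1/4)(3/4)(3/4)(3/4) = 27/256.
The prior-weighted likelihoods are 1/2 · 3/256 = 3/512, 1/2 · 27/256 = 27/512; these sum to 15/256.
Normalising, the posterior is P(box A | data) = 1/10, P(box B | data) = 9/10.
The predictive probability is P(blue next | data) = (1/4)(1/10) + (3/4)(9/10) = 7/10.

0.700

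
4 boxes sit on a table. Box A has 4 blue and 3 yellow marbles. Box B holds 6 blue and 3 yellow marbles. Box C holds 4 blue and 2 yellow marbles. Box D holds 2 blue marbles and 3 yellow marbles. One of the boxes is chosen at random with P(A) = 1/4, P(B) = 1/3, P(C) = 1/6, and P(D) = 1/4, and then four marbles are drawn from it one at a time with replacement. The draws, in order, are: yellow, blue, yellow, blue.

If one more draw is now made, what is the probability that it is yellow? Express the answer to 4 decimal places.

The likelihood of the observed sequence under each hypothesis: P(data | box A) = (3/7)(4/7)(3/7)(4/7) = 0.059975; P(data | box B) = (3/9)(6/9)(3/9)(6/9) = 0.049383; P(data | box C) = (2/6)(4/6)(2/6)(4/6) = 0.049383; P(data | box D) = (3/5)(2/5)(3/5)(2/5) = 0.0576.
Multiplying each by its prior: 1/4 · 0.059975 = 0.014994, 1/3 · 0.049383 = 0.016461, 1/6 · 0.049383 = 0.0082305, 1/4 · 0.0576 = 0.0144; these sum to 0.054085.
Normalising, the posterior is P(box A | data) = 0.27723, P(box B | data) = 0.30435, P(box C | data) = 0.15218, P(box D | data) = 0.26625.
Averaging over the posterior, P(yellow next | data) = (3/7)(0.27723) + (1/3)(0.30435) + (1/3)(0.15218) + (3/5)(0.26625) = 0.43073.

0.4307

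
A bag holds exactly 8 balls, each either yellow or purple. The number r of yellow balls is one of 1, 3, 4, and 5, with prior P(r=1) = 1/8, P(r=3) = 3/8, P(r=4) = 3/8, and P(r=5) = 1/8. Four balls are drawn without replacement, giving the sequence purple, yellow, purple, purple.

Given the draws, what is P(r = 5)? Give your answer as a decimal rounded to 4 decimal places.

Under each hypothesis, the probability of the observed sequence is: P(data | r = 1) = (7/8)(1/7)(6/6)(5/5) = 0.125; P(data | r = 3) = (5/8)(3/7)(4/6)(3/5) = 0.10714; P(data | r = 4) = (4/8)(4/7)(3/6)(2/5) = 0.057143; P(data | r = 5) = (3/8)(5/7)(2/6)(1/5) = 0.017857.
The prior-weighted likelihoods are 1/8 · 0.125 = 0.015625, 3/8 · 0.10714 = 0.040179, 3/8 · 0.057143 = 0.021429, 1/8 · 0.017857 = 0.0022321; summing to 0.079464.
Hence P(r = 5 | data) = (0.0022321) / (0.079464) = 0.02809.

0.0281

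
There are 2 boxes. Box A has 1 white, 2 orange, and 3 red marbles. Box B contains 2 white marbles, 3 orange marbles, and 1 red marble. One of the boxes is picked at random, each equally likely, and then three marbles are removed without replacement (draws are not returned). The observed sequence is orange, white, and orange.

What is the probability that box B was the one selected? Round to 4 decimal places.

0.8571

The likelihood of the observed sequence under each hypothesis: P(data | box A) = (2/6)(1/5)(1/4) = 1/60; P(data | box B) = (3/6)(2/5)(2/4) = 1/10.
Weighting by the prior gives 1/2 · 1/60 = 1/120, 1/2 · 1/10 = 1/20; these sum to 7/120.
Therefore the posterior P(box B | data) = (1/20) / (7/120) = 6/7.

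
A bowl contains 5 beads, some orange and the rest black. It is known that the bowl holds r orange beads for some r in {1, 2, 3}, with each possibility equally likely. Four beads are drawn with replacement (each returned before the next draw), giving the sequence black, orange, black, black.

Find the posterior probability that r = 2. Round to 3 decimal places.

0.380

Under each hypothesis, the probability of the observed sequence is: P(data | r = 1) = (4/5)(1/5)(4/5)(4/5) = 0.1024; P(data | r = 2) = (3/5)(2/5)(3/5)(3/5) = 0.0864; P(data | r = 3) = (2/5)(3/5)(2/5)(2/5) = 0.0384.
Multiplying each by its prior: 1/3 · 0.1024 = 0.034133, 1/3 · 0.0864 = 0.0288, 1/3 · 0.0384 = 0.0128; these sum to 0.075733.
So P(r = 2 | data) = (0.0288) / (0.075733) = 0.38028.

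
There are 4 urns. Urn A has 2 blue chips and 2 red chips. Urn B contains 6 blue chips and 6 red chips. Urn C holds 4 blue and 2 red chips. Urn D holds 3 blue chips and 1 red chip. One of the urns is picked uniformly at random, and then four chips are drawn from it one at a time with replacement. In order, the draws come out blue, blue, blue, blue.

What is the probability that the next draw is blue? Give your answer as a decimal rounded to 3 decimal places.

The likelihood of the observed sequence under each hypothesis: P(data | urn A) = (2/4)(2/4)(2/4)(2/4) = 0.0625; P(data | urn B) = (6/12)(6/12)(6/12)(6/12) = 0.0625; P(data | urn C) = (4/6)(4/6)(4/6)(4/6) = 0.19753; P(data | urn D) = (3/4)(3/4)(3/4)(3/4) = 0.31641.
Multiplying each by its prior: 1/4 · 0.0625 = 0.015625, 1/4 · 0.0625 = 0.015625, 1/4 · 0.19753 = 0.049383, 1/4 · 0.31641 = 0.079102; these sum to 0.15973.
Dividing through by the total gives posterior P(urn A | data) = 0.097819, P(urn B | data) = 0.097819, P(urn C | data) = 0.30916, P(urn D | data) = 0.49521.
Averaging over the posterior, P(blue next | data) = (1/2)(0.097819) + (1/2)(0.097819) + (2/3)(0.30916) + (3/4)(0.49521) = 0.67533.

0.675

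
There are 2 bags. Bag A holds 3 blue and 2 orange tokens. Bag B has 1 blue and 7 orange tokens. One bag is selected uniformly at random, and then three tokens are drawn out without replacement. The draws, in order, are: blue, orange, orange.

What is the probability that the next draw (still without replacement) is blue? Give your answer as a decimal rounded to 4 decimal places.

0.4444

Under each hypothesis, the probability of the observed sequence is: P(data | bag A) = (3/5)(2/4)(1/3) = 1/10; P(data | bag B) = (1/8)(7/7)(6/6) = 1/8.
Multiplying each by its prior: 1/2 · 1/10 = 1/20, 1/2 · 1/8 = 1/16; with total 9/80.
The posterior is then P(bag A | data) = 4/9, P(bag B | data) = 5/9.
The predictive probability is P(blue next | data) = (1)(4/9) + (0)(5/9) = 4/9.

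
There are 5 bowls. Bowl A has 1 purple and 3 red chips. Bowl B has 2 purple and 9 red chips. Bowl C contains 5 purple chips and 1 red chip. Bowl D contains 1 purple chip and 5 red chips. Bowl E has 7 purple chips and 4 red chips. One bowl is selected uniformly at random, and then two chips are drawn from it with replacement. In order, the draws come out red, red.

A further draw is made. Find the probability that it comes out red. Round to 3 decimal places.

0.767

Under each hypothesis, the probability of the observed sequence is: P(data | bowl A) = (3/4)(3/4) = 0.5625; P(data | bowl B) = (9/11)(9/11) = 0.66942; P(data | bowl C) = (1/6)(1/6) = 0.027778; P(data | bowl D) = (5/6)(5/6) = 0.69444; P(data | bowl E) = (4/11)(4/11) = 0.13223.
Multiplying each by its prior: 1/5 · 0.5625 = 0.1125, 1/5 · 0.66942 = 0.13388, 1/5 · 0.027778 = 0.0055556, 1/5 · 0.69444 = 0.13889, 1/5 · 0.13223 = 0.026446; these sum to 0.41728.
The posterior is then P(bowl A | data) = 0.26961, P(bowl B | data) = 0.32085, P(bowl C | data) = 0.013314, P(bowl D | data) = 0.33285, P(bowl E | data) = 0.063379.
The predictive probability is P(red next | data) = (3/4)(0.26961) + (9/11)(0.32085) + (1/6)(0.013314) + (5/6)(0.33285) + (4/11)(0.063379) = 0.76736.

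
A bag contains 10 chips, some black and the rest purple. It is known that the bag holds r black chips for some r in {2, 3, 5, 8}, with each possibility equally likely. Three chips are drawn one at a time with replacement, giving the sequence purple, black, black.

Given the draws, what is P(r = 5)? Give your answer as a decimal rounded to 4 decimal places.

Under each hypothesis, the probability of the observed sequence is: P(data | r = 2) = (8/10)(2/10)(2/10) = 0.032; P(data | r = 3) = (7/10)(3/10)(3/10) = 0.063; P(data | r = 5) = (5/10)(5/10)(5/10) = 0.125; P(data | r = 8) = (2/10)(8/10)(8/10) = 0.128.
The prior-weighted likelihoods are 1/4 · 0.032 = 0.008, 1/4 · 0.063 = 0.01575, 1/4 · 0.125 = 0.03125, 1/4 · 0.128 = 0.032; summing to 0.087.
Hence P(r = 5 | data) = (0.03125) / (0.087) = 0.3592.

0.3592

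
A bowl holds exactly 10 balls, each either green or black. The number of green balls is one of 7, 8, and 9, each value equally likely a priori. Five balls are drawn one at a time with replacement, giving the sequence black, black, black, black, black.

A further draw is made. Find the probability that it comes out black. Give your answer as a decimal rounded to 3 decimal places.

The likelihood of the observed sequence under each hypothesis: P(data | r = 7) = (3/10)(3/10)(3/10)(3/10)(3/10) = 0.00243; P(data | r = 8) = (2/10)(2/10)(2/10)(2/10)(2/10) = 0.00032; P(data | r = 9) = (1/10)(1/10)(1/10)(1/10)(1/10) = 1e-05.
The prior-weighted likelihoods are 1/3 · 0.00243 = 0.00081, 1/3 · 0.00032 = 0.00010667, 1/3 · 1e-05 = 3.3333e-06; these sum to 0.00092.
The posterior is then P(r = 7 | data) = 0.88043, P(r = 8 | data) = 0.11594, P(r = 9 | data) = 0.0036232.
Averaging over the posterior, P(black next | data) = (3/10)(0.88043) + (1/5)(0.11594) + (1/10)(0.0036232) = 0.28768.

0.288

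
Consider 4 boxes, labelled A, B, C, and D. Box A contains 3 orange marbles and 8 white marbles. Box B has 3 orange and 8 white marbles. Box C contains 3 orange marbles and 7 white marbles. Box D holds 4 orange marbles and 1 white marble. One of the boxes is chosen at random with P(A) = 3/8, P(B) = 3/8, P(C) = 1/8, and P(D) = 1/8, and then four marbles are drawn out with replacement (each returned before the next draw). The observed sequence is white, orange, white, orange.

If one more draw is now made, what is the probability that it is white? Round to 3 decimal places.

The likelihood of the observed sequence under each hypothesis: P(data | box A) = (8/11)(3/11)(8/11)(3/11) = 0.039342; P(data | box B) = (8/11)(3/11)(8/11)(3/11) = 0.039342; P(data | box C) = (7/10)(3/10)(7/10)(3/10) = 0.0441; P(data | box D) = (1/5)(4/5)(1/5)(4/5) = 0.0256.
Multiplying each by its prior: 3/8 · 0.039342 = 0.014753, 3/8 · 0.039342 = 0.014753, 1/8 · 0.0441 = 0.0055125, 1/8 · 0.0256 = 0.0032; these sum to 0.038219.
Dividing through by the total gives posterior P(box A | data) = 0.38602, P(box B | data) = 0.38602, P(box C | data) = 0.14424, P(box D | data) = 0.083729.
The predictive probability is P(white next | data) = (8/11)(0.38602) + (8/11)(0.38602) + (7/10)(0.14424) + (1/5)(0.083729) = 0.67919.

0.679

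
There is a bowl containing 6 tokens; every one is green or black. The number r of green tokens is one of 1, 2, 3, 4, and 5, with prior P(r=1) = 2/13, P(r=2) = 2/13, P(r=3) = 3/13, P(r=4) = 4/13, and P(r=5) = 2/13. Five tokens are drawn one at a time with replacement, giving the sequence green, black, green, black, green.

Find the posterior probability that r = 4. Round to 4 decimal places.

0.4435

Compute the likelihood of the observed sequence for each case: P(data | r = 1) = (1/6)(5/6)(1/6)(5/6)(1/6) = 0.003215; P(data | r = 2) = (2/6)(4/6)(2/6)(4/6)(2/6) = 0.016461; P(data | r = 3) = (3/6)(3/6)(3/6)(3/6)(3/6) = 0.03125; P(data | r = 4) = (4/6)(2/6)(4/6)(2/6)(4/6) = 0.032922; P(data | r = 5) = (5/6)(1/6)(5/6)(1/6)(5/6) = 0.016075.
The prior-weighted likelihoods are 2/13 · 0.003215 = 0.00049462, 2/13 · 0.016461 = 0.0025324, 3/13 · 0.03125 = 0.0072115, 4/13 · 0.032922 = 0.01013, 2/13 · 0.016075 = 0.0024731; these sum to 0.022841.
Therefore the posterior P(r = 4 | data) = (0.01013) / (0.022841) = 0.44348.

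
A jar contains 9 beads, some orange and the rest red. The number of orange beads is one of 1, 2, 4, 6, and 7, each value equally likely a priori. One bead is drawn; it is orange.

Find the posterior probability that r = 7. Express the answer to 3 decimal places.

Compute the likelihood of this draw for each case: P(data | r = 1) = (1/9) = 1/9; P(data | r = 2) = (2/9) = 2/9; P(data | r = 4) = (4/9) = 4/9; P(data | r = 6) = (6/9) = 2/3; P(data | r = 7) = (7/9) = 7/9.
The prior-weighted likelihoods are 1/5 · 1/9 = 1/45, 1/5 · 2/9 = 2/45, 1/5 · 4/9 = 4/45, 1/5 · 2/3 = 2/15, 1/5 · 7/9 = 7/45; these sum to 4/9.
So P(r = 7 | data) = (7/45) / (4/9) = 7/20.

0.350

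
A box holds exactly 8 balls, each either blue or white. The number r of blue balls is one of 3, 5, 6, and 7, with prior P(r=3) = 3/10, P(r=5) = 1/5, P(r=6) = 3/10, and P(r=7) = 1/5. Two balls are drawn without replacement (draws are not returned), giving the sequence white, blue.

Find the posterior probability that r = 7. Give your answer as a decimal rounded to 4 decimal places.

0.1120

Under each hypothesis, the probability of the observed sequence is: P(data | r = 3) = (5/8)(3/7) = 15/56; P(data | r = 5) = (3/8)(5/7) = 15/56; P(data | r = 6) = (2/8)(6/7) = 3/14; P(data | r = 7) = (1/8)(7/7) = 1/8.
Multiplying each by its prior: 3/10 · 15/56 = 9/112, 1/5 · 15/56 = 3/56, 3/10 · 3/14 = 9/140, 1/5 · 1/8 = 1/40; with total 25/112.
So P(r = 7 | data) = (1/40) / (25/112) = 14/125.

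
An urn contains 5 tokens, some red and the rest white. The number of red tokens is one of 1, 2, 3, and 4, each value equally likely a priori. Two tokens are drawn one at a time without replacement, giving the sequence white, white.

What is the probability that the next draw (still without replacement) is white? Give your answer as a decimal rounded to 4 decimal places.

0.5000

For each hypothesis, P(data | H) works out to: P(data | r = 1) = (4/5)(3/4) = 3/5; P(data | r = 2) = (3/5)(2/4) = 3/10; P(data | r = 3) = (2/5)(1/4) = 1/10; P(data | r = 4) = (1/5)(0/4) = 0.
The prior-weighted likelihoods are 1/4 · 3/5 = 3/20, 1/4 · 3/10 = 3/40, 1/4 · 1/10 = 1/40, 1/4 · 0 = 0; these sum to 1/4.
Dividing through by the total gives posterior P(r = 1 | data) = 3/5, P(r = 2 | data) = 3/10, P(r = 3 | data) = 1/10, P(r = 4 | data) = 0.
The predictive probability is P(white next | data) = (2/3)(3/5) + (1/3)(3/10) + (0)(1/10) = 1/2.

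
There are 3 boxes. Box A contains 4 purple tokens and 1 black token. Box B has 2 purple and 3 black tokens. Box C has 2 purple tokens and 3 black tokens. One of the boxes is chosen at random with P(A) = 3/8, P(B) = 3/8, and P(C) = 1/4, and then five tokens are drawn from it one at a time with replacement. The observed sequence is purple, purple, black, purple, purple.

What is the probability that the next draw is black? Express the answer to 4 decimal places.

0.2952

Compute the likelihood of the observed sequence for each case: P(data | box A) = (4/5)(4/5)(1/5)(4/5)(4/5) = 0.08192; P(data | box B) = (2/5)(2/5)(3/5)(2/5)(2/5) = 0.01536; P(data | box C) = (2/5)(2/5)(3/5)(2/5)(2/5) = 0.01536.
Multiplying each by its prior: 3/8 · 0.08192 = 0.03072, 3/8 · 0.01536 = 0.00576, 1/4 · 0.01536 = 0.00384; with total 0.04032.
Normalising, the posterior is P(box A | data) = 0.7619, P(box B | data) = 0.14286, P(box C | data) = 0.095238.
The predictive probability is P(black next | data) = (1/5)(0.7619) + (3/5)(0.14286) + (3/5)(0.095238) = 0.29524.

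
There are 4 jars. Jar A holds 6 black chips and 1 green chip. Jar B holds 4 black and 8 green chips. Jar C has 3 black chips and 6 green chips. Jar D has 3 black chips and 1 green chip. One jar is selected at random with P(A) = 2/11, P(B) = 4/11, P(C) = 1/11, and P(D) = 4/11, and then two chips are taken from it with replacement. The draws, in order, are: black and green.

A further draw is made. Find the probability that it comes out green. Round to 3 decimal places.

For each hypothesis, P(data | H) works out to: P(data | jar A) = (6/7)(1/7) = 0.12245; P(data | jar B) = (4/12)(8/12) = 0.22222; P(data | jar C) = (3/9)(6/9) = 0.22222; P(data | jar D) = (3/4)(1/4) = 0.1875.
The prior-weighted likelihoods are 2/11 · 0.12245 = 0.022263, 4/11 · 0.22222 = 0.080808, 1/11 · 0.22222 = 0.020202, 4/11 · 0.1875 = 0.068182; these sum to 0.19146.
The posterior is then P(jar A | data) = 0.11629, P(jar B | data) = 0.42207, P(jar C | data) = 0.10552, P(jar D | data) = 0.35612.
So P(green next | data) = Σ P(green next | H) P(H | data) = (1/7)(0.11629) + (2/3)(0.42207) + (2/3)(0.10552) + (1/4)(0.35612) = 0.45737.

0.457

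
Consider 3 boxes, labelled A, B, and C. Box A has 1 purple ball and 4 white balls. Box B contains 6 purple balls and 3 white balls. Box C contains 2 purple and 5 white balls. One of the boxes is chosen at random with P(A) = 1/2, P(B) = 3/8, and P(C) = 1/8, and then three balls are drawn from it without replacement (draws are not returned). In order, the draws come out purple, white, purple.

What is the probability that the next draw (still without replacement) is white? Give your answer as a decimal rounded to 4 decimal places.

Under each hypothesis, the probability of the observed sequence is: P(data | box A) = (1/5)(4/4)(0/3) = 0; P(data | box B) = (6/9)(3/8)(5/7) = 5/28; P(data | box C) = (2/7)(5/6)(1/5) = 1/21.
The prior-weighted likelihoods are 1/2 · 0 = 0, 3/8 · 5/28 = 15/224, 1/8 · 1/21 = 1/168; with total 7/96.
Dividing through by the total gives posterior P(box A | data) = 0, P(box B | data) = 45/49, P(box C | data) = 4/49.
Averaging over the posterior, P(white next | data) = (1/3)(45/49) + (1)(4/49) = 19/49.

0.3878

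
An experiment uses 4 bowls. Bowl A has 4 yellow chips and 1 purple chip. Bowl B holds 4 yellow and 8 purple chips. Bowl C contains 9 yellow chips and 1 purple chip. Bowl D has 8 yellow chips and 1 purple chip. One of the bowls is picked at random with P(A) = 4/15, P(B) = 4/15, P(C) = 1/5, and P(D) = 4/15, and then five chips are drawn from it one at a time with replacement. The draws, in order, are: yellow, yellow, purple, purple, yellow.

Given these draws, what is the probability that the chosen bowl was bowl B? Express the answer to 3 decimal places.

Compute the likelihood of the observed sequence for each case: P(data | bowl A) = (4/5)(4/5)(1/5)(1/5)(4/5) = 0.02048; P(data | bowl B) = (4/12)(4/12)(8/12)(8/12)(4/12) = 0.016461; P(data | bowl C) = (9/10)(9/10)(1/10)(1/10)(9/10) = 0.00729; P(data | bowl D) = (8/9)(8/9)(1/9)(1/9)(8/9) = 0.0086708.
Multiplying each by its prior: 4/15 · 0.02048 = 0.0054613, 4/15 · 0.016461 = 0.0043896, 1/5 · 0.00729 = 0.001458, 4/15 · 0.0086708 = 0.0023122; summing to 0.013621.
So P(bowl B | data) = (0.0043896) / (0.013621) = 0.32226.

0.322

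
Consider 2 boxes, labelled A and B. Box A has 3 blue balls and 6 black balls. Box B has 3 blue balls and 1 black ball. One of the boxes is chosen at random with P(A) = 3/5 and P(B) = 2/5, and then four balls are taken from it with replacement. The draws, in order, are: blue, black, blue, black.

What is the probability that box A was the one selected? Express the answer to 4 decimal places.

0.6781

Compute the likelihood of the observed sequence for each case: P(data | box A) = (3/9)(6/9)(3/9)(6/9) = 0.049383; P(data | box B) = (3/4)(1/4)(3/4)(1/4) = 0.035156.
Multiplying each by its prior: 3/5 · 0.049383 = 0.02963, 2/5 · 0.035156 = 0.014063; these sum to 0.043692.
Hence P(box A | data) = (0.02963) / (0.043692) = 0.67815.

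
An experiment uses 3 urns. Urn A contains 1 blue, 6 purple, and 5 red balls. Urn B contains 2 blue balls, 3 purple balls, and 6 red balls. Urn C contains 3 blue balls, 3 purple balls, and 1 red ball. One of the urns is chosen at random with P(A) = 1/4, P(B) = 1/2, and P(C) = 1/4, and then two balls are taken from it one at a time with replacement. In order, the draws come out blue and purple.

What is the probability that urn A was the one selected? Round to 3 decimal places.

0.128

Under each hypothesis, the probability of the observed sequence is: P(data | urn A) = (1/12)(6/12) = 0.041667; P(data | urn B) = (2/11)(3/11) = 0.049587; P(data | urn C) = (3/7)(3/7) = 0.18367.
Multiplying each by its prior: 1/4 · 0.041667 = 0.010417, 1/2 · 0.049587 = 0.024793, 1/4 · 0.18367 = 0.045918; summing to 0.081128.
By Bayes' rule, P(urn A | data) = (0.010417) / (0.081128) = 0.1284.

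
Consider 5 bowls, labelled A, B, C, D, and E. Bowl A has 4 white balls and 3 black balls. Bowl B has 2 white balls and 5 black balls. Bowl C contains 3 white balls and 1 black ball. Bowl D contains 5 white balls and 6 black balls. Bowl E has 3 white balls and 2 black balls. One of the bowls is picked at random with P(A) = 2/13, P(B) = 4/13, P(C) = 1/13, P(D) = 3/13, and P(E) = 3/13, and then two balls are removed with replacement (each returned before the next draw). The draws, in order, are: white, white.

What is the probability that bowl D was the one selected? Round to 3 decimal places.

0.191

The likelihood of the observed sequence under each hypothesis: P(data | bowl A) = (4/7)(4/7) = 0.32653; P(data | bowl B) = (2/7)(2/7) = 0.081633; P(data | bowl C) = (3/4)(3/4) = 0.5625; P(data | bowl D) = (5/11)(5/11) = 0.20661; P(data | bowl E) = (3/5)(3/5) = 0.36.
Multiplying each by its prior: 2/13 · 0.32653 = 0.050235, 4/13 · 0.081633 = 0.025118, 1/13 · 0.5625 = 0.043269, 3/13 · 0.20661 = 0.04768, 3/13 · 0.36 = 0.083077; with total 0.24938.
So P(bowl D | data) = (0.04768) / (0.24938) = 0.19119.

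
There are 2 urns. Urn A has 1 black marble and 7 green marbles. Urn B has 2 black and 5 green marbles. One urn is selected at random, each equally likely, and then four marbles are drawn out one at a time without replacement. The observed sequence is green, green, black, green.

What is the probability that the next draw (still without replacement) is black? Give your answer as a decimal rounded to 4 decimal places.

Under each hypothesis, the probability of the observed sequence is: P(data | urn A) = (7/8)(6/7)(1/6)(5/5) = 1/8; P(data | urn B) = (5/7)(4/6)(2/5)(3/4) = 1/7.
Multiplying each by its prior: 1/2 · 1/8 = 1/16, 1/2 · 1/7 = 1/14; summing to 15/112.
The posterior is then P(urn A | data) = 7/15, P(urn B | data) = 8/15.
Averaging over the posterior, P(black next | data) = (0)(7/15) + (1/3)(8/15) = 8/45.

0.1778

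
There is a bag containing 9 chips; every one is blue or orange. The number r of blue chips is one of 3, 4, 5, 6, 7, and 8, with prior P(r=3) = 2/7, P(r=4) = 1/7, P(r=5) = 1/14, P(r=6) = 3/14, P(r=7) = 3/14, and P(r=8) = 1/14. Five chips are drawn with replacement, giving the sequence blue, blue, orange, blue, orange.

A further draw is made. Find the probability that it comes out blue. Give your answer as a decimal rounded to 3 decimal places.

0.582

Compute the likelihood of the observed sequence for each case: P(data | r = 3) = (3/9)(3/9)(6/9)(3/9)(6/9) = 0.016461; P(data | r = 4) = (4/9)(4/9)(5/9)(4/9)(5/9) = 0.027096; P(data | r = 5) = (5/9)(5/9)(4/9)(5/9)(4/9) = 0.03387; P(data | r = 6) = (6/9)(6/9)(3/9)(6/9)(3/9) = 0.032922; P(data | r = 7) = (7/9)(7/9)(2/9)(7/9)(2/9) = 0.023235; P(data | r = 8) = (8/9)(8/9)(1/9)(8/9)(1/9) = 0.0086708.
Multiplying each by its prior: 2/7 · 0.016461 = 0.0047031, 1/7 · 0.027096 = 0.0038709, 1/14 · 0.03387 = 0.0024193, 3/14 · 0.032922 = 0.0070547, 3/14 · 0.023235 = 0.0049789, 1/14 · 0.0086708 = 0.00061934; summing to 0.023646.
Dividing through by the total gives posterior P(r = 3 | data) = 0.1989, P(r = 4 | data) = 0.1637, P(r = 5 | data) = 0.10231, P(r = 6 | data) = 0.29834, P(r = 7 | data) = 0.21056, P(r = 8 | data) = 0.026192.
Averaging over the posterior, P(blue next | data) = (1/3)(0.1989) + (4/9)(0.1637) + (5/9)(0.10231) + (2/3)(0.29834) + (7/9)(0.21056) + (8/9)(0.026192) = 0.58184.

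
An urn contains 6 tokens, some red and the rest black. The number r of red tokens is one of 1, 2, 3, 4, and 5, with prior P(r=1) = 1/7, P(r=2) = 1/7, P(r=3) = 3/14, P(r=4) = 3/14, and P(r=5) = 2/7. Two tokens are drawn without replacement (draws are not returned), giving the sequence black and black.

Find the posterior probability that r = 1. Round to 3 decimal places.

0.455

Compute the likelihood of the observed sequence for each case: P(data | r = 1) = (5/6)(4/5) = 2/3; P(data | r = 2) = (4/6)(3/5) = 2/5; P(data | r = 3) = (3/6)(2/5) = 1/5; P(data | r = 4) = (2/6)(1/5) = 1/15; P(data | r = 5) = (1/6)(0/5) = 0.
The prior-weighted likelihoods are 1/7 · 2/3 = 2/21, 1/7 · 2/5 = 2/35, 3/14 · 1/5 = 3/70, 3/14 · 1/15 = 1/70, 2/7 · 0 = 0; these sum to 22/105.
By Bayes' rule, P(r = 1 | data) = (2/21) / (22/105) = 5/11.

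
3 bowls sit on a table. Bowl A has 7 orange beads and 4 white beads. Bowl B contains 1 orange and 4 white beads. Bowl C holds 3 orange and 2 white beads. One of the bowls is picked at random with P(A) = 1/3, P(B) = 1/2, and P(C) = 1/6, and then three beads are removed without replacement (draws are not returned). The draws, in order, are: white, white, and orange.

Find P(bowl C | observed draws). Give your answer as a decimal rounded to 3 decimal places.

0.115

Under each hypothesis, the probability of the observed sequence is: P(data | bowl A) = (4/11)(3/10)(7/9) = 0.084848; P(data | bowl B) = (4/5)(3/4)(1/3) = 0.2; P(data | bowl C) = (2/5)(1/4)(3/3) = 0.1.
Weighting by the prior gives 1/3 · 0.084848 = 0.028283, 1/2 · 0.2 = 0.1, 1/6 · 0.1 = 0.016667; with total 0.14495.
By Bayes' rule, P(bowl C | data) = (0.016667) / (0.14495) = 0.11498.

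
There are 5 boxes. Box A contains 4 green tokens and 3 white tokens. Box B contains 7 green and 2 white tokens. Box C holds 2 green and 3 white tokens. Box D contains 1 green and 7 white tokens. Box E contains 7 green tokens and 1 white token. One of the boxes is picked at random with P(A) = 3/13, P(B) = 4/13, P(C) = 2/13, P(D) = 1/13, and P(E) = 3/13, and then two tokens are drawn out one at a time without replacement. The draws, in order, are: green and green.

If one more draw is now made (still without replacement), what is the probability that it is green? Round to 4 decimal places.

The likelihood of the observed sequence under each hypothesis: P(data | box A) = (4/7)(3/6) = 0.28571; P(data | box B) = (7/9)(6/8) = 0.58333; P(data | box C) = (2/5)(1/4) = 0.1; P(data | box D) = (1/8)(0/7) = 0; P(data | box E) = (7/8)(6/7) = 0.75.
The prior-weighted likelihoods are 3/13 · 0.28571 = 0.065934, 4/13 · 0.58333 = 0.17949, 2/13 · 0.1 = 0.015385, 1/13 · 0 = 0, 3/13 · 0.75 = 0.17308; these sum to 0.43388.
The posterior is then P(box A | data) = 0.15196, P(box B | data) = 0.41368, P(box C | data) = 0.035458, P(box D | data) = 0, P(box E | data) = 0.3989.
The predictive probability is P(green next | data) = (2/5)(0.15196) + (5/7)(0.41368) + (0)(0.035458) + (5/6)(0.3989) = 0.68869.

0.6887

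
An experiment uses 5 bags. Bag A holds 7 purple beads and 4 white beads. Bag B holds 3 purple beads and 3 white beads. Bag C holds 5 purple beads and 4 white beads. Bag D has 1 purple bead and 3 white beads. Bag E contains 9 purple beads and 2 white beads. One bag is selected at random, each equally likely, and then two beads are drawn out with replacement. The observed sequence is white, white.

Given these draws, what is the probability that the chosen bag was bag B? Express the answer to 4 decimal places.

0.2127

The likelihood of the observed sequence under each hypothesis: P(data | bag A) = (4/11)(4/11) = 0.13223; P(data | bag B) = (3/6)(3/6) = 0.25; P(data | bag C) = (4/9)(4/9) = 0.19753; P(data | bag D) = (3/4)(3/4) = 0.5625; P(data | bag E) = (2/11)(2/11) = 0.033058.
The prior-weighted likelihoods are 1/5 · 0.13223 = 0.026446, 1/5 · 0.25 = 0.05, 1/5 · 0.19753 = 0.039506, 1/5 · 0.5625 = 0.1125, 1/5 · 0.033058 = 0.0066116; these sum to 0.23506.
So P(bag B | data) = (0.05) / (0.23506) = 0.21271.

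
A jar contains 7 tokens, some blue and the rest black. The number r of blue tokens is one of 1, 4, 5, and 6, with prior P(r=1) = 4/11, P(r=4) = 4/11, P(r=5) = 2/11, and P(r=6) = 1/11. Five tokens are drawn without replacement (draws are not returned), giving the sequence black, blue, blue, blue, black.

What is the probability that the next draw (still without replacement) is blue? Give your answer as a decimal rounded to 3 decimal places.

0.647

For each hypothesis, P(data | H) works out to: P(data | r = 1) = (6/7)(1/6)(0/5) = 0; P(data | r = 4) = (3/7)(4/6)(3/5)(2/4)(2/3) = 0.057143; P(data | r = 5) = (2/7)(5/6)(4/5)(3/4)(1/3) = 0.047619; P(data | r = 6) = (1/7)(6/6)(5/5)(4/4)(0/3) = 0.
Weighting by the prior gives 4/11 · 0 = 0, 4/11 · 0.057143 = 0.020779, 2/11 · 0.047619 = 0.008658, 1/11 · 0 = 0; these sum to 0.029437.
The posterior is then P(r = 1 | data) = 0, P(r = 4 | data) = 0.70588, P(r = 5 | data) = 0.29412, P(r = 6 | data) = 0.
Averaging over the posterior, P(blue next | data) = (1/2)(0.70588) + (1)(0.29412) = 0.64706.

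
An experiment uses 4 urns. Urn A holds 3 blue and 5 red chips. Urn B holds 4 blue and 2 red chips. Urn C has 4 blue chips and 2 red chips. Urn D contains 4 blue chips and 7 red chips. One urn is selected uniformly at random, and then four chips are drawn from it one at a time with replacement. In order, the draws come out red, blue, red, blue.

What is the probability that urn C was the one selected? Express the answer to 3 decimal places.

For each hypothesis, P(data | H) works out to: P(data | urn A) = (5/8)(3/8)(5/8)(3/8) = 0.054932; P(data | urn B) = (2/6)(4/6)(2/6)(4/6) = 0.049383; P(data | urn C) = (2/6)(4/6)(2/6)(4/6) = 0.049383; P(data | urn D) = (7/11)(4/11)(7/11)(4/11) = 0.053548.
Weighting by the prior gives 1/4 · 0.054932 = 0.013733, 1/4 · 0.049383 = 0.012346, 1/4 · 0.049383 = 0.012346, 1/4 · 0.053548 = 0.013387; summing to 0.051811.
By Bayes' rule, P(urn C | data) = (0.012346) / (0.051811) = 0.23828.

0.238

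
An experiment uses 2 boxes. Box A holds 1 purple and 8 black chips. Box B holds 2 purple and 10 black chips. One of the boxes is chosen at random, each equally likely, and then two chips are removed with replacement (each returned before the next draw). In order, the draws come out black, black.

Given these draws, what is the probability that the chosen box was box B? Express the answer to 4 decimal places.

The likelihood of the observed sequence under each hypothesis: P(data | box A) = (8/9)(8/9) = 64/81; P(data | box B) = (10/12)(10/12) = 25/36.
The prior-weighted likelihoods are 1/2 · 64/81 = 32/81, 1/2 · 25/36 = 25/72; summing to 481/648.
By Bayes' rule, P(box B | data) = (25/72) / (481/648) = 225/481.

0.4678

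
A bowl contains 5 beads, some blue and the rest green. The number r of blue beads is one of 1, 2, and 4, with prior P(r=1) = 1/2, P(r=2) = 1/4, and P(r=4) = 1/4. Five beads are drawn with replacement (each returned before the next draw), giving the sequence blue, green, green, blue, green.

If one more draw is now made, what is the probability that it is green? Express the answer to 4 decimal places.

For each hypothesis, P(data | H) works out to: P(data | r = 1) = (1/5)(4/5)(4/5)(1/5)(4/5) = 0.02048; P(data | r = 2) = (2/5)(3/5)(3/5)(2/5)(3/5) = 0.03456; P(data | r = 4) = (4/5)(1/5)(1/5)(4/5)(1/5) = 0.00512.
The prior-weighted likelihoods are 1/2 · 0.02048 = 0.01024, 1/4 · 0.03456 = 0.00864, 1/4 · 0.00512 = 0.00128; these sum to 0.02016.
The posterior is then P(r = 1 | data) = 0.50794, P(r = 2 | data) = 0.42857, P(r = 4 | data) = 0.063492.
The predictive probability is P(green next | data) = (4/5)(0.50794) + (3/5)(0.42857) + (1/5)(0.063492) = 0.67619.

0.6762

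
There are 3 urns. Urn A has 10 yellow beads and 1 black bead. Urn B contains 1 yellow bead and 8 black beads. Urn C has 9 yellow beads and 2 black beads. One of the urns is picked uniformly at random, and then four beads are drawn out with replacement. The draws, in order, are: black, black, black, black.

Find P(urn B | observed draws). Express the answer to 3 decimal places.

0.998

Under each hypothesis, the probability of the observed sequence is: P(data | urn A) = (1/11)(1/11)(1/11)(1/11) = 6.8301e-05; P(data | urn B) = (8/9)(8/9)(8/9)(8/9) = 0.6243; P(data | urn C) = (2/11)(2/11)(2/11)(2/11) = 0.0010928.
The prior-weighted likelihoods are 1/3 · 6.8301e-05 = 2.2767e-05, 1/3 · 0.6243 = 0.2081, 1/3 · 0.0010928 = 0.00036427; these sum to 0.20849.
Therefore the posterior P(urn B | data) = (0.2081) / (0.20849) = 0.99814.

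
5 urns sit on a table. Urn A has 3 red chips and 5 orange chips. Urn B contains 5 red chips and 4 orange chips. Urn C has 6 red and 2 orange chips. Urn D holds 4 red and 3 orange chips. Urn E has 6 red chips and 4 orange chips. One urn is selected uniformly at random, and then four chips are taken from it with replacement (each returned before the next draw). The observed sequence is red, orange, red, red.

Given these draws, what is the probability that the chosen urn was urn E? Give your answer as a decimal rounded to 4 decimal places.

For each hypothesis, P(data | H) works out to: P(data | urn A) = (3/8)(5/8)(3/8)(3/8) = 0.032959; P(data | urn B) = (5/9)(4/9)(5/9)(5/9) = 0.076208; P(data | urn C) = (6/8)(2/8)(6/8)(6/8) = 0.10547; P(data | urn D) = (4/7)(3/7)(4/7)(4/7) = 0.079967; P(data | urn E) = (6/10)(4/10)(6/10)(6/10) = 0.0864.
Weighting by the prior gives 1/5 · 0.032959 = 0.0065918, 1/5 · 0.076208 = 0.015242, 1/5 · 0.10547 = 0.021094, 1/5 · 0.079967 = 0.015993, 1/5 · 0.0864 = 0.01728; summing to 0.0762.
So P(urn E | data) = (0.01728) / (0.0762) = 0.22677.

0.2268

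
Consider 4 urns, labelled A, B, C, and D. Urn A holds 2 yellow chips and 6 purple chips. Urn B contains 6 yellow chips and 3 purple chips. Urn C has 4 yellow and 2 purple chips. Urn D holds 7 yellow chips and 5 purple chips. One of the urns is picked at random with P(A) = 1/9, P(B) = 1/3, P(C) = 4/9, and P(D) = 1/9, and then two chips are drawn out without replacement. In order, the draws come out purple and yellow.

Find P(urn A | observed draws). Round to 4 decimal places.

For each hypothesis, P(data | H) works out to: P(data | urn A) = (6/8)(2/7) = 0.21429; P(data | urn B) = (3/9)(6/8) = 0.25; P(data | urn C) = (2/6)(4/5) = 0.26667; P(data | urn D) = (5/12)(7/11) = 0.26515.
Multiplying each by its prior: 1/9 · 0.21429 = 0.02381, 1/3 · 0.25 = 0.083333, 4/9 · 0.26667 = 0.11852, 1/9 · 0.26515 = 0.029461; with total 0.25512.
By Bayes' rule, P(urn A | data) = (0.02381) / (0.25512) = 0.093326.

0.0933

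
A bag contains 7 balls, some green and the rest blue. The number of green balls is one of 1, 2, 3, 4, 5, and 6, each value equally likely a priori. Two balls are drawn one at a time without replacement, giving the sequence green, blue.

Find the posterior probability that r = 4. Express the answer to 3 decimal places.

Compute the likelihood of the observed sequence for each case: P(data | r = 1) = (1/7)(6/6) = 1/7; P(data | r = 2) = (2/7)(5/6) = 5/21; P(data | r = 3) = (3/7)(4/6) = 2/7; P(data | r = 4) = (4/7)(3/6) = 2/7; P(data | r = 5) = (5/7)(2/6) = 5/21; P(data | r = 6) = (6/7)(1/6) = 1/7.
The prior-weighted likelihoods are 1/6 · 1/7 = 1/42, 1/6 · 5/21 = 5/126, 1/6 · 2/7 = 1/21, 1/6 · 2/7 = 1/21, 1/6 · 5/21 = 5/126, 1/6 · 1/7 = 1/42; with total 2/9.
By Bayes' rule, P(r = 4 | data) = (1/21) / (2/9) = 3/14.

0.214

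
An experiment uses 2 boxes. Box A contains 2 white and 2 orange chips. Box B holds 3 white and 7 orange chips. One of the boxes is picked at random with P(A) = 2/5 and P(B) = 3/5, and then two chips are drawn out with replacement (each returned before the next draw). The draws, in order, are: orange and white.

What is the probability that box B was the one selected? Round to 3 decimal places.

0.558

For each hypothesis, P(data | H) works out to: P(data | box A) = (2/4)(2/4) = 1/4; P(data | box B) = (7/10)(3/10) = 21/100.
Weighting by the prior gives 2/5 · 1/4 = 1/10, 3/5 · 21/100 = 63/500; these sum to 113/500.
So P(box B | data) = (63/500) / (113/500) = 63/113.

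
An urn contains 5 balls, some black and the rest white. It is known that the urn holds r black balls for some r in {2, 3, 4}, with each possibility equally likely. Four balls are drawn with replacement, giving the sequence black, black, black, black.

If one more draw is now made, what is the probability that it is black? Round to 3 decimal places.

For each hypothesis, P(data | H) works out to: P(data | r = 2) = (2/5)(2/5)(2/5)(2/5) = 0.0256; P(data | r = 3) = (3/5)(3/5)(3/5)(3/5) = 0.1296; P(data | r = 4) = (4/5)(4/5)(4/5)(4/5) = 0.4096.
Multiplying each by its prior: 1/3 · 0.0256 = 0.0085333, 1/3 · 0.1296 = 0.0432, 1/3 · 0.4096 = 0.13653; with total 0.18827.
Normalising, the posterior is P(r = 2 | data) = 0.045326, P(r = 3 | data) = 0.22946, P(r = 4 | data) = 0.72521.
So P(black next | data) = Σ P(black next | H) P(H | data) = (2/5)(0.045326) + (3/5)(0.22946) + (4/5)(0.72521) = 0.73598.

0.736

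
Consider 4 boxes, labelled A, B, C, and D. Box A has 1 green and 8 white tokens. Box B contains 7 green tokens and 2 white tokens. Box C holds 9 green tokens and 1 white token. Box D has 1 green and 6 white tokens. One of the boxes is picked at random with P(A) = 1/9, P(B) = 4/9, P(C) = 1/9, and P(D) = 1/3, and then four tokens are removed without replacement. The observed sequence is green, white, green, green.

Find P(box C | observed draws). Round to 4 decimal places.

For each hypothesis, P(data | H) works out to: P(data | box A) = (1/9)(8/8)(0/7) = 0; P(data | box B) = (7/9)(2/8)(6/7)(5/6) = 5/36; P(data | box C) = (9/10)(1/9)(8/8)(7/7) = 1/10; P(data | box D) = (1/7)(6/6)(0/5) = 0.
The prior-weighted likelihoods are 1/9 · 0 = 0, 4/9 · 5/36 = 5/81, 1/9 · 1/10 = 1/90, 1/3 · 0 = 0; summing to 59/810.
Hence P(box C | data) = (1/90) / (59/810) = 9/59.

0.1525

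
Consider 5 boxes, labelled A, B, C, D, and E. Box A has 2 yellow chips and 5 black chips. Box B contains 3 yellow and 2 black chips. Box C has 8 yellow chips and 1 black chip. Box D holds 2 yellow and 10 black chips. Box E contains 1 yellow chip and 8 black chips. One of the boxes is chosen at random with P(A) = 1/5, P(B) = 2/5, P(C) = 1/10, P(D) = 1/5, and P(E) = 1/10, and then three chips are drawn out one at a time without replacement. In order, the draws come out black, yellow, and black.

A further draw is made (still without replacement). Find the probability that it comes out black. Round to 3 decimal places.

0.549

The likelihood of the observed sequence under each hypothesis: P(data | box A) = (5/7)(2/6)(4/5) = 0.19048; P(data | box B) = (2/5)(3/4)(1/3) = 0.1; P(data | box C) = (1/9)(8/8)(0/7) = 0; P(data | box D) = (10/12)(2/11)(9/10) = 0.13636; P(data | box E) = (8/9)(1/8)(7/7) = 0.11111.
The prior-weighted likelihoods are 1/5 · 0.19048 = 0.038095, 2/5 · 0.1 = 0.04, 1/10 · 0 = 0, 1/5 · 0.13636 = 0.027273, 1/10 · 0.11111 = 0.011111; with total 0.11648.
Normalising, the posterior is P(box A | data) = 0.32706, P(box B | data) = 0.34341, P(box C | data) = 0, P(box D | data) = 0.23414, P(box E | data) = 0.095391.
The predictive probability is P(black next | data) = (3/4)(0.32706) + (0)(0.34341) + (8/9)(0.23414) + (1)(0.095391) = 0.54881.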